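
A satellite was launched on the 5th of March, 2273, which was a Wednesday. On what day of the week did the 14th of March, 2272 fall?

Count forward from the earlier date (March 14, 2272) to the later (March 5, 2273):
March 2272: 31 − 14 = 17 days remain.
Then 11 full months totalling 334 days.
March 1–5, 2273: 5 days.
Total: 17 + 334 + 5 = 356 days.
356 mod 7 = 6, so 6 days before Wednesday is Thursday.

Thursday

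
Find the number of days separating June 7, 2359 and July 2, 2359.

June 2359: 30 − 7 = 23 days remain.
July 1–2, 2359: 2 days.
Total: 23 + 2 = 25 days.

25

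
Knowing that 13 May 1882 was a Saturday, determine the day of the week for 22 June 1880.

Count forward from the earlier date (June 22, 1880) to the later (May 13, 1882):
Day-of-year of June 22, 1880: 174.
Day-of-year of May 13, 1882: 133.
1880 has 366 days, so 366 − 174 = 192 days remain in 1880.
Full years: 1881: 365. Sum = 365.
Total: 192 + 365 + 133 = 690 days.
690 mod 7 = 4, so 4 days before Saturday is Tuesday.

Tuesday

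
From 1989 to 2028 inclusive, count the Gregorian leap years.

10

Years divisible by 4 in [1989, 2028]: 1992, 1996, 2000, 2004, 2008, 2012, 2016, 2020, 2024, 2028.
2000 is divisible by 400, so still leap.
No century exceptions apply. Count: 10.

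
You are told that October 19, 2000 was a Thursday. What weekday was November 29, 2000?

Wednesday

October 2000: 31 − 19 = 12 days remain.
November 1–29, 2000: 29 days.
Total: 12 + 29 = 41 days.
41 mod 7 = 6, so 6 days after Thursday is Wednesday.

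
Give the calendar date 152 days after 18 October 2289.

19 March 2290

Count 152 days after October 18, 2289:
Day-of-year of October 18, 2289: 291.
Day-of-year of March 19, 2290: 78.
2289 has 365 days, so 365 − 291 = 74 days remain in 2289.
Total: 74 + 78 = 152 days.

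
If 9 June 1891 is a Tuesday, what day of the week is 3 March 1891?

Tuesday

Count forward from the earlier date (March 3, 1891) to the later (June 9, 1891):
March 1891: 31 − 3 = 28 days remain.
Then April (30), May (31): 30 + 31 = 61 days.
June 1–9, 1891: 9 days.
Total: 28 + 61 + 9 = 98 days.
98 is a multiple of 7, so 3 March 1891 falls on the same weekday: Tuesday.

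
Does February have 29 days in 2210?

No

2210 is not a leap year.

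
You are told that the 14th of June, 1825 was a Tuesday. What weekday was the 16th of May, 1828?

Day-of-year of June 14, 1825: 165.
Day-of-year of May 16, 1828: 137.
1825 has 365 days, so 365 − 165 = 200 days remain in 1825.
Full years: 1826: 365; 1827: 365. Sum = 730.
Total: 200 + 730 + 137 = 1067 days.
1067 mod 7 = 3, so 3 days after Tuesday is Friday.

Friday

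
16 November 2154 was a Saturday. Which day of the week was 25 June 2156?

Friday

November 2154: 30 − 16 = 14 days remain.
Then 18 full months totalling 548 days.
June 1–25, 2156: 25 days.
Total: 14 + 548 + 25 = 587 days.
587 mod 7 = 6, so 6 days after Saturday is Friday.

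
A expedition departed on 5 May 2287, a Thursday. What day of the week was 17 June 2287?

Friday

May 2287: 31 − 5 = 26 days remain.
June 1–17, 2287: 17 days.
Total: 26 + 17 = 43 days.
43 mod 7 = 1, so 1 day after Thursday is Friday.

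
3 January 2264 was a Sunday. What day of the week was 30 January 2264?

Saturday

Within January 2264: 30 − 3 = 27 days.
27 mod 7 = 6, so 6 days after Sunday is Saturday.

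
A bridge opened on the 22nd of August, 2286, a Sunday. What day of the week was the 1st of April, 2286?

Thursday

Count forward from the earlier date (April 1, 2286) to the later (August 22, 2286):
April 2286: 30 − 1 = 29 days remain.
Then May (31), June (30), July (31): 31 + 30 + 31 = 92 days.
August 1–22, 2286: 22 days.
Total: 29 + 92 + 22 = 143 days.
143 mod 7 = 3, so 3 days before Sunday is Thursday.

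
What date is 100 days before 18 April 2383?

8 January 2383

Count 100 days before April 18, 2383:
January 2383: 31 − 8 = 23 days remain.
Then February 2383 (28), March (31): 28 + 31 = 59 days.
April 1–18, 2383: 18 days.
Total: 23 + 59 + 18 = 100 days.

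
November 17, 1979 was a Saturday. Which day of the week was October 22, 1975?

Count forward from the earlier date (October 22, 1975) to the later (November 17, 1979):
Day-of-year of October 22, 1975: 295.
Day-of-year of November 17, 1979: 321.
1975 has 365 days, so 365 − 295 = 70 days remain in 1975.
Full years: 1976: 366; 1977: 365; 1978: 365. Sum = 1096.
Total: 70 + 1096 + 321 = 1487 days.
1487 mod 7 = 3, so 3 days before Saturday is Wednesday.

Wednesday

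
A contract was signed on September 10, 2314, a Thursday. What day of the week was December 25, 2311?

Monday

Count forward from the earlier date (December 25, 2311) to the later (September 10, 2314):
Day-of-year of December 25, 2311: 359.
Day-of-year of September 10, 2314: 253.
2311 has 365 days, so 365 − 359 = 6 days remain in 2311.
Full years: 2312: 366; 2313: 365. Sum = 731.
Total: 6 + 731 + 253 = 990 days.
990 mod 7 = 3, so 3 days before Thursday is Monday.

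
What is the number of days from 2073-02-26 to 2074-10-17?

February 26, 2073 → February 26, 2074: 365 days.
February 2074: 28 − 26 = 2 days remain (2074 is not a leap year, so February has 28 days).
Then March (31), April (30), May (31), June (30), July (31), August (31), September (30): 31 + 30 + 31 + 30 + 31 + 31 + 30 = 214 days.
October 1–17, 2074: 17 days.
Residual: 233 days.
Total: 598 days.

598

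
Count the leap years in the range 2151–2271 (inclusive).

Years divisible by 4: 2152, 2156, …, 2268 — 30 in all.
Of these, 2200 is divisible by 100 but not 400, so not leap.
Leap years: 30 − 1 = 29.

29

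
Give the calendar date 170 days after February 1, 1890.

July 21, 1890

Count 170 days after February 1, 1890:
February 1890: 28 − 1 = 27 days remain (1890 is not a leap year, so February has 28 days).
Then March (31), April (30), May (31), June (30): 31 + 30 + 31 + 30 = 122 days.
July 1–21, 1890: 21 days.
Total: 27 + 122 + 21 = 170 days.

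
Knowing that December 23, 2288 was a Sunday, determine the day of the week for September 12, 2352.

Day-of-year of December 23, 2288: 358.
Day-of-year of September 12, 2352: 256.
2288 has 366 days, so 366 − 358 = 8 days remain in 2288.
Full years 2289–2351: 49 common + 14 leap = 49×365 + 14×366 = 23009 days.
Total: 8 + 23009 + 256 = 23273 days.
23273 mod 7 = 5, so 5 days after Sunday is Friday.

Friday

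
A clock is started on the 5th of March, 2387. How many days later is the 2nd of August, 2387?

150

March 2387: 31 − 5 = 26 days remain.
Then April (30), May (31), June (30), July (31): 30 + 31 + 30 + 31 = 122 days.
August 1–2, 2387: 2 days.
Total: 26 + 122 + 2 = 150 days.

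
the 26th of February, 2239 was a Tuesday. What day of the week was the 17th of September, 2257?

Thursday

From February 26, 2239 to February 26, 2257: 18 years, of which 5 contain a Feb 29 — 13×365 + 5×366 = 6575 days.
February 2257: 28 − 26 = 2 days remain (2257 is not a leap year, so February has 28 days).
Then March (31), April (30), May (31), June (30), July (31), August (31): 31 + 30 + 31 + 30 + 31 + 31 = 184 days.
September 1–17, 2257: 17 days.
Residual: 203 days.
Total: 6778 days.
6778 mod 7 = 2, so 2 days after Tuesday is Thursday.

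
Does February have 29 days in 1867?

No

1867 is not a leap year.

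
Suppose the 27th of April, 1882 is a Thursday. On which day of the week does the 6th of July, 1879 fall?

Count forward from the earlier date (July 6, 1879) to the later (April 27, 1882):
Day-of-year of July 6, 1879: 187.
Day-of-year of April 27, 1882: 117.
1879 has 365 days, so 365 − 187 = 178 days remain in 1879.
Full years: 1880: 366; 1881: 365. Sum = 731.
Total: 178 + 731 + 117 = 1026 days.
1026 mod 7 = 4, so 4 days before Thursday is Sunday.

Sunday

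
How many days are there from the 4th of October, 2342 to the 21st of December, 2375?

From October 4, 2342 to October 4, 2375: 33 years, of which 8 contain a Feb 29 — 25×365 + 8×366 = 12053 days.
October 2375: 31 − 4 = 27 days remain.
Then November (30): 30 days.
December 1–21, 2375: 21 days.
Residual: 78 days.
Total: 12131 days.

12131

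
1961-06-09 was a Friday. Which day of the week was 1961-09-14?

Thursday

June 1961: 30 − 9 = 21 days remain.
Then July (31), August (31): 31 + 31 = 62 days.
September 1–14, 1961: 14 days.
Total: 21 + 62 + 14 = 97 days.
97 mod 7 = 6, so 6 days after Friday is Thursday.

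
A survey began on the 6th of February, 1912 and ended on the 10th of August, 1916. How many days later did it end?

1647

Day-of-year of February 6, 1912: 37.
Day-of-year of August 10, 1916: 223.
1912 has 366 days, so 366 − 37 = 329 days remain in 1912.
Full years: 1913: 365; 1914: 365; 1915: 365. Sum = 1095.
Total: 329 + 1095 + 223 = 1647 days.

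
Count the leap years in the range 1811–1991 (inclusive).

44

Years divisible by 4: 1812, 1816, …, 1988 — 45 in all.
Of these, 1900 is divisible by 100 but not 400, so not leap.
Leap years: 45 − 1 = 44.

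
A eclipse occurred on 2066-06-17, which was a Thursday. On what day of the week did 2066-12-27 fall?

Monday

June 2066: 30 − 17 = 13 days remain.
Then July (31), August (31), September (30), October (31), November (30): 31 + 31 + 30 + 31 + 30 = 153 days.
December 1–27, 2066: 27 days.
Total: 13 + 153 + 27 = 193 days.
193 mod 7 = 4, so 4 days after Thursday is Monday.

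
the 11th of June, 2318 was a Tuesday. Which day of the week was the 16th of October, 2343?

Day-of-year of June 11, 2318: 162.
Day-of-year of October 16, 2343: 289.
2318 has 365 days, so 365 − 162 = 203 days remain in 2318.
Full years 2319–2342: 18 common + 6 leap = 18×365 + 6×366 = 8766 days.
Total: 203 + 8766 + 289 = 9258 days.
9258 mod 7 = 4, so 4 days after Tuesday is Saturday.

Saturday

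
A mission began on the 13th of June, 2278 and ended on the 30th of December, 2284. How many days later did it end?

Day-of-year of June 13, 2278: 164.
Day-of-year of December 30, 2284: 365.
2278 has 365 days, so 365 − 164 = 201 days remain in 2278.
Full years: 2279: 365; 2280: 366; 2281: 365; 2282: 365; 2283: 365. Sum = 1826.
Total: 201 + 1826 + 365 = 2392 days.

2392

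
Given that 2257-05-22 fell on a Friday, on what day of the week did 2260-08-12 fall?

Sunday

May 22, 2257 → May 22, 2258: 365 days.
May 22, 2258 → May 22, 2259: 365 days.
May 22, 2259 → May 22, 2260: 366 days (2260 is a leap year).
May 2260: 31 − 22 = 9 days remain.
Then June (30), July (31): 30 + 31 = 61 days.
August 1–12, 2260: 12 days.
Residual: 82 days.
Total: 1178 days.
1178 mod 7 = 2, so 2 days after Friday is Sunday.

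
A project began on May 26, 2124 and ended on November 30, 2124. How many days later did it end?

188

May 2124: 31 − 26 = 5 days remain.
Then June (30), July (31), August (31), September (30), October (31): 30 + 31 + 31 + 30 + 31 = 153 days.
November 1–30, 2124: 30 days.
Total: 5 + 153 + 30 = 188 days.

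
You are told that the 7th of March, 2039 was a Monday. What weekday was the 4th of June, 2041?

March 7, 2039 → March 7, 2040: 366 days (2040 is a leap year).
March 7, 2040 → March 7, 2041: 365 days.
March 2041: 31 − 7 = 24 days remain.
Then April (30), May (31): 30 + 31 = 61 days.
June 1–4, 2041: 4 days.
Residual: 89 days.
Total: 820 days.
820 mod 7 = 1, so 1 day after Monday is Tuesday.

Tuesday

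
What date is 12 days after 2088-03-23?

2088-04-04

Count 12 days after March 23, 2088:
March 2088: 31 − 23 = 8 days remain.
April 1–4, 2088: 4 days.
Total: 8 + 4 = 12 days.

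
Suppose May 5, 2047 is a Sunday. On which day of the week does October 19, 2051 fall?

Thursday

Day-of-year of May 5, 2047: 125.
Day-of-year of October 19, 2051: 292.
2047 has 365 days, so 365 − 125 = 240 days remain in 2047.
Full years: 2048: 366; 2049: 365; 2050: 365. Sum = 1096.
Total: 240 + 1096 + 292 = 1628 days.
1628 mod 7 = 4, so 4 days after Sunday is Thursday.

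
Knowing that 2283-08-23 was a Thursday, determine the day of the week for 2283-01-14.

Sunday

Count forward from the earlier date (January 14, 2283) to the later (August 23, 2283):
January 2283: 31 − 14 = 17 days remain.
Then February 2283 (28), March (31), April (30), May (31), June (30), July (31): 28 + 31 + 30 + 31 + 30 + 31 = 181 days.
August 1–23, 2283: 23 days.
Total: 17 + 181 + 23 = 221 days.
221 mod 7 = 4, so 4 days before Thursday is Sunday.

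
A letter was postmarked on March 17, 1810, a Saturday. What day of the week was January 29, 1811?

Day-of-year of March 17, 1810: 76.
Day-of-year of January 29, 1811: 29.
1810 has 365 days, so 365 − 76 = 289 days remain in 1810.
Total: 289 + 29 = 318 days.
318 mod 7 = 3, so 3 days after Saturday is Tuesday.

Tuesday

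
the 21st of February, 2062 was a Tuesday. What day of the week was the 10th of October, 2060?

Sunday

Count forward from the earlier date (October 10, 2060) to the later (February 21, 2062):
Day-of-year of October 10, 2060: 284.
Day-of-year of February 21, 2062: 52.
2060 has 366 days, so 366 − 284 = 82 days remain in 2060.
Full years: 2061: 365. Sum = 365.
Total: 82 + 365 + 52 = 499 days.
499 mod 7 = 2, so 2 days before Tuesday is Sunday.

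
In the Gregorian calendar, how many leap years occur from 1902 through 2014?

Years divisible by 4: 1904, 1908, …, 2012 — 28 in all.
2000 is divisible by 400, so still leap.
No century exceptions apply. Count: 28.

28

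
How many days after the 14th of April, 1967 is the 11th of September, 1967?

April 1967: 30 − 14 = 16 days remain.
Then May (31), June (30), July (31), August (31): 31 + 30 + 31 + 31 = 123 days.
September 1–11, 1967: 11 days.
Total: 16 + 123 + 11 = 150 days.

150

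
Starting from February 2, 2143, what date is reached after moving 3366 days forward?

April 21, 2152

Count 3366 days after February 2, 2143:
From February 2, 2143 to February 2, 2152: 9 years, of which 2 contain a Feb 29 — 7×365 + 2×366 = 3287 days.
February 2152: 29 − 2 = 27 days remain (2152 is a leap year, so February has 29 days).
Then March (31): 31 days.
April 1–21, 2152: 21 days.
Residual: 79 days.
Total: 3366 days.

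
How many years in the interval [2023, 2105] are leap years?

20

Years divisible by 4: 2024, 2028, …, 2104 — 21 in all.
Of these, 2100 is divisible by 100 but not 400, so not leap.
Leap years: 21 − 1 = 20.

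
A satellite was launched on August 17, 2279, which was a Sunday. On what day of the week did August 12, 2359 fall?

Wednesday

Day-of-year of August 17, 2279: 229.
Day-of-year of August 12, 2359: 224.
2279 has 365 days, so 365 − 229 = 136 days remain in 2279.
Full years 2280–2358: 60 common + 19 leap = 60×365 + 19×366 = 28854 days.
Total: 136 + 28854 + 224 = 29214 days.
29214 mod 7 = 3, so 3 days after Sunday is Wednesday.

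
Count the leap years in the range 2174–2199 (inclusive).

6

Years divisible by 4 in [2174, 2199]: 2176, 2180, 2184, 2188, 2192, 2196.
No century exceptions apply. Count: 6.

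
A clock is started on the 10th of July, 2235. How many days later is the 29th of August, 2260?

Day-of-year of July 10, 2235: 191.
Day-of-year of August 29, 2260: 242.
2235 has 365 days, so 365 − 191 = 174 days remain in 2235.
Full years 2236–2259: 18 common + 6 leap = 18×365 + 6×366 = 8766 days.
Total: 174 + 8766 + 242 = 9182 days.

9182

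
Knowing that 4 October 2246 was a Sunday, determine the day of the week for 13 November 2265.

Monday

From October 4, 2246 to October 4, 2265: 19 years, of which 5 contain a Feb 29 — 14×365 + 5×366 = 6940 days.
October 2265: 31 − 4 = 27 days remain.
November 1–13, 2265: 13 days.
Residual: 40 days.
Total: 6980 days.
6980 mod 7 = 1, so 1 day after Sunday is Monday.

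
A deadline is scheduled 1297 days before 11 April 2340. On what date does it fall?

22 September 2336

Count 1297 days before April 11, 2340:
Day-of-year of September 22, 2336: 266.
Day-of-year of April 11, 2340: 102.
2336 has 366 days, so 366 − 266 = 100 days remain in 2336.
Full years: 2337: 365; 2338: 365; 2339: 365. Sum = 1095.
Total: 100 + 1095 + 102 = 1297 days.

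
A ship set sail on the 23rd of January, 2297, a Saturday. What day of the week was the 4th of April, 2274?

Saturday

Count forward from the earlier date (April 4, 2274) to the later (January 23, 2297):
From April 4, 2274 to April 4, 2296: 22 years, of which 6 contain a Feb 29 — 16×365 + 6×366 = 8036 days.
April 2296: 30 − 4 = 26 days remain.
Then May (31), June (30), July (31), August (31), September (30), October (31), November (30), December (31): 31 + 30 + 31 + 31 + 30 + 31 + 30 + 31 = 245 days.
January 1–23, 2297: 23 days.
Residual: 294 days.
Total: 8330 days.
8330 is a multiple of 7, so the 4th of April, 2274 falls on the same weekday: Saturday.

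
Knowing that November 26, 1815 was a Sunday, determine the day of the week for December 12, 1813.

Count forward from the earlier date (December 12, 1813) to the later (November 26, 1815):
December 12, 1813 → December 12, 1814: 365 days.
December 1814: 31 − 12 = 19 days remain.
Then 10 full months totalling 304 days.
November 1–26, 1815: 26 days.
Residual: 349 days.
Total: 714 days.
714 is a multiple of 7, so December 12, 1813 falls on the same weekday: Sunday.

Sunday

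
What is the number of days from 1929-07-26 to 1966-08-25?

13544

Day-of-year of July 26, 1929: 207.
Day-of-year of August 25, 1966: 237.
1929 has 365 days, so 365 − 207 = 158 days remain in 1929.
Full years 1930–1965: 27 common + 9 leap = 27×365 + 9×366 = 13149 days.
Total: 158 + 13149 + 237 = 13544 days.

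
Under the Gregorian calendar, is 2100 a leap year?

2100 is not a leap year (divisible by 100 but not 400).

No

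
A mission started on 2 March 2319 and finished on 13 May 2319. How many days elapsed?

March 2319: 31 − 2 = 29 days remain.
Then April (30): 30 days.
May 1–13, 2319: 13 days.
Total: 29 + 30 + 13 = 72 days.

72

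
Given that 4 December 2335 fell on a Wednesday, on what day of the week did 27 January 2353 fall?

From December 4, 2335 to December 4, 2352: 17 years, of which 5 contain a Feb 29 — 12×365 + 5×366 = 6210 days.
December 2352: 31 − 4 = 27 days remain.
January 1–27, 2353: 27 days.
Residual: 54 days.
Total: 6264 days.
6264 mod 7 = 6, so 6 days after Wednesday is Tuesday.

Tuesday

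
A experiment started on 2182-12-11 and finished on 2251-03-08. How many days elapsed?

From December 11, 2182 to December 11, 2250: 68 years, of which 16 contain a Feb 29 — 52×365 + 16×366 = 24836 days.
(2200 is not a leap year (divisible by 100 but not 400).)
December 2250: 31 − 11 = 20 days remain.
Then January (31), February 2251 (28): 31 + 28 = 59 days.
March 1–8, 2251: 8 days.
Residual: 87 days.
Total: 24923 days.

24923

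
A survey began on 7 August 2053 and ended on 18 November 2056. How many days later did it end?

Day-of-year of August 7, 2053: 219.
Day-of-year of November 18, 2056: 323.
2053 has 365 days, so 365 − 219 = 146 days remain in 2053.
Full years: 2054: 365; 2055: 365. Sum = 730.
Total: 146 + 730 + 323 = 1199 days.

1199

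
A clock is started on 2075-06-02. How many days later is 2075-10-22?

June 2075: 30 − 2 = 28 days remain.
Then July (31), August (31), September (30): 31 + 31 + 30 = 92 days.
October 1–22, 2075: 22 days.
Total: 28 + 92 + 22 = 142 days.

142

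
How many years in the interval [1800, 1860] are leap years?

15

Years divisible by 4: 1800, 1804, …, 1860 — 16 in all.
Of these, 1800 is divisible by 100 but not 400, so not leap.
Leap years: 16 − 1 = 15.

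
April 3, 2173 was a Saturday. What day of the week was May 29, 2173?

April 2173: 30 − 3 = 27 days remain.
May 1–29, 2173: 29 days.
Total: 27 + 29 = 56 days.
56 is a multiple of 7, so May 29, 2173 falls on the same weekday: Saturday.

Saturday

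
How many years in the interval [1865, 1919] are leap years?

12

Years divisible by 4: 1868, 1872, …, 1916 — 13 in all.
Of these, 1900 is divisible by 100 but not 400, so not leap.
Leap years: 13 − 1 = 12.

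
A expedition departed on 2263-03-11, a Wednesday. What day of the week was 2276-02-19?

Day-of-year of March 11, 2263: 70.
Day-of-year of February 19, 2276: 50.
2263 has 365 days, so 365 − 70 = 295 days remain in 2263.
Full years 2264–2275: 9 common + 3 leap = 9×365 + 3×366 = 4383 days.
Total: 295 + 4383 + 50 = 4728 days.
4728 mod 7 = 3, so 3 days after Wednesday is Saturday.

Saturday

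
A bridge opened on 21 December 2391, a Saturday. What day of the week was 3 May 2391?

Friday

Count forward from the earlier date (May 3, 2391) to the later (December 21, 2391):
May 2391: 31 − 3 = 28 days remain.
Then June (30), July (31), August (31), September (30), October (31), November (30): 30 + 31 + 31 + 30 + 31 + 30 = 183 days.
December 1–21, 2391: 21 days.
Total: 28 + 183 + 21 = 232 days.
232 mod 7 = 1, so 1 day before Saturday is Friday.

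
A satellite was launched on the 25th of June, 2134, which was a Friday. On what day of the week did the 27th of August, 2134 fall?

June 2134: 30 − 25 = 5 days remain.
Then July (31): 31 days.
August 1–27, 2134: 27 days.
Total: 5 + 31 + 27 = 63 days.
63 is a multiple of 7, so the 27th of August, 2134 falls on the same weekday: Friday.

Friday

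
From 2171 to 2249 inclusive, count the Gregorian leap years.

Years divisible by 4: 2172, 2176, …, 2248 — 20 in all.
Of these, 2200 is divisible by 100 but not 400, so not leap.
Leap years: 20 − 1 = 19.

19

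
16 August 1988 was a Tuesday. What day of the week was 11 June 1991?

Tuesday

August 16, 1988 → August 16, 1989: 365 days.
August 16, 1989 → August 16, 1990: 365 days.
August 1990: 31 − 16 = 15 days remain.
Then 9 full months totalling 273 days.
June 1–11, 1991: 11 days.
Residual: 299 days.
Total: 1029 days.
1029 is a multiple of 7, so 11 June 1991 falls on the same weekday: Tuesday.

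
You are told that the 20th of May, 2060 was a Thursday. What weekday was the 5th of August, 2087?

Tuesday

From May 20, 2060 to May 20, 2087: 27 years, of which 6 contain a Feb 29 — 21×365 + 6×366 = 9861 days.
May 2087: 31 − 20 = 11 days remain.
Then June (30), July (31): 30 + 31 = 61 days.
August 1–5, 2087: 5 days.
Residual: 77 days.
Total: 9938 days.
9938 mod 7 = 5, so 5 days after Thursday is Tuesday.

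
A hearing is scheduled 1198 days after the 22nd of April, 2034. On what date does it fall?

the 2nd of August, 2037

Count 1198 days after April 22, 2034:
Day-of-year of April 22, 2034: 112.
Day-of-year of August 2, 2037: 214.
2034 has 365 days, so 365 − 112 = 253 days remain in 2034.
Full years: 2035: 365; 2036: 366. Sum = 731.
Total: 253 + 731 + 214 = 1198 days.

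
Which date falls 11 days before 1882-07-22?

1882-07-11

Count 11 days before July 22, 1882:
Within July 1882: 22 − 11 = 11 days.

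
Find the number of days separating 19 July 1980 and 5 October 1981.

Day-of-year of July 19, 1980: 201.
Day-of-year of October 5, 1981: 278.
1980 has 366 days, so 366 − 201 = 165 days remain in 1980.
Total: 165 + 278 = 443 days.

443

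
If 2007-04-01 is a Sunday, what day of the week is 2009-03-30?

Monday

April 2007: 30 − 1 = 29 days remain.
Then 22 full months totalling 670 days.
March 1–30, 2009: 30 days.
Total: 29 + 670 + 30 = 729 days.
729 mod 7 = 1, so 1 day after Sunday is Monday.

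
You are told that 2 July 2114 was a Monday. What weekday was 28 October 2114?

Sunday

July 2114: 31 − 2 = 29 days remain.
Then August (31), September (30): 31 + 30 = 61 days.
October 1–28, 2114: 28 days.
Total: 29 + 61 + 28 = 118 days.
118 mod 7 = 6, so 6 days after Monday is Sunday.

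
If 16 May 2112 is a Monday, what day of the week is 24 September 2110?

Count forward from the earlier date (September 24, 2110) to the later (May 16, 2112):
September 2110: 30 − 24 = 6 days remain.
Then 19 full months totalling 578 days.
May 1–16, 2112: 16 days.
Total: 6 + 578 + 16 = 600 days.
600 mod 7 = 5, so 5 days before Monday is Wednesday.

Wednesday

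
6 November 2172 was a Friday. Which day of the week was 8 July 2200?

Tuesday

From November 6, 2172 to November 6, 2199: 27 years, of which 6 contain a Feb 29 — 21×365 + 6×366 = 9861 days.
November 2199: 30 − 6 = 24 days remain.
Then December (31), January (31), February 2200 (28), March (31), April (30), May (31), June (30): 31 + 31 + 28 + 31 + 30 + 31 + 30 = 212 days.
July 1–8, 2200: 8 days.
Residual: 244 days.
Total: 10105 days.
10105 mod 7 = 4, so 4 days after Friday is Tuesday.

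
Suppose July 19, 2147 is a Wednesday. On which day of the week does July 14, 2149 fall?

Monday

July 19, 2147 → July 19, 2148: 366 days (2148 is a leap year).
July 2148: 31 − 19 = 12 days remain.
Then 11 full months totalling 334 days.
July 1–14, 2149: 14 days.
Residual: 360 days.
Total: 726 days.
726 mod 7 = 5, so 5 days after Wednesday is Monday.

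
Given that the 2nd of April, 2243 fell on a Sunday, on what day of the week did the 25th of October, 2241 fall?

Monday

Count forward from the earlier date (October 25, 2241) to the later (April 2, 2243):
Day-of-year of October 25, 2241: 298.
Day-of-year of April 2, 2243: 92.
2241 has 365 days, so 365 − 298 = 67 days remain in 2241.
Full years: 2242: 365. Sum = 365.
Total: 67 + 365 + 92 = 524 days.
524 mod 7 = 6, so 6 days before Sunday is Monday.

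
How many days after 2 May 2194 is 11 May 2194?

Within May 2194: 11 − 2 = 9 days.

9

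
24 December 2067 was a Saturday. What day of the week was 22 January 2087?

From December 24, 2067 to December 24, 2086: 19 years, of which 5 contain a Feb 29 — 14×365 + 5×366 = 6940 days.
December 2086: 31 − 24 = 7 days remain.
January 1–22, 2087: 22 days.
Residual: 29 days.
Total: 6969 days.
6969 mod 7 = 4, so 4 days after Saturday is Wednesday.

Wednesday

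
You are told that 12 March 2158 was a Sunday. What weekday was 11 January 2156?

Sunday

Count forward from the earlier date (January 11, 2156) to the later (March 12, 2158):
Day-of-year of January 11, 2156: 11.
Day-of-year of March 12, 2158: 71.
2156 has 366 days, so 366 − 11 = 355 days remain in 2156.
Full years: 2157: 365. Sum = 365.
Total: 355 + 365 + 71 = 791 days.
791 is a multiple of 7, so 11 January 2156 falls on the same weekday: Sunday.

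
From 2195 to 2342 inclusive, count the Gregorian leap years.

35

Years divisible by 4: 2196, 2200, …, 2340 — 37 in all.
Of these, 2200, 2300 are divisible by 100 but not 400, so not leap.
Leap years: 37 − 2 = 35.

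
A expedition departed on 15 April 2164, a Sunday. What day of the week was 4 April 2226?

Day-of-year of April 15, 2164: 106.
Day-of-year of April 4, 2226: 94.
2164 has 366 days, so 366 − 106 = 260 days remain in 2164.
Full years 2165–2225: 47 common + 14 leap = 47×365 + 14×366 = 22279 days.
Total: 260 + 22279 + 94 = 22633 days.
22633 mod 7 = 2, so 2 days after Sunday is Tuesday.

Tuesday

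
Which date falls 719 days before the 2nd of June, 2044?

the 14th of June, 2042

Count 719 days before June 2, 2044:
June 2042: 30 − 14 = 16 days remain.
Then 23 full months totalling 701 days.
June 1–2, 2044: 2 days.
Total: 16 + 701 + 2 = 719 days.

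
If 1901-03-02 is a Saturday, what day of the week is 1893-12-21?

Thursday

Count forward from the earlier date (December 21, 1893) to the later (March 2, 1901):
Day-of-year of December 21, 1893: 355.
Day-of-year of March 2, 1901: 61.
1893 has 365 days, so 365 − 355 = 10 days remain in 1893.
Full years 1894–1900: 6 common + 1 leap = 6×365 + 1×366 = 2556 days.
Total: 10 + 2556 + 61 = 2627 days.
2627 mod 7 = 2, so 2 days before Saturday is Thursday.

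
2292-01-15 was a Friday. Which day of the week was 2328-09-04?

Day-of-year of January 15, 2292: 15.
Day-of-year of September 4, 2328: 248.
2292 has 366 days, so 366 − 15 = 351 days remain in 2292.
Full years 2293–2327: 28 common + 7 leap = 28×365 + 7×366 = 12782 days.
Total: 351 + 12782 + 248 = 13381 days.
13381 mod 7 = 4, so 4 days after Friday is Tuesday.

Tuesday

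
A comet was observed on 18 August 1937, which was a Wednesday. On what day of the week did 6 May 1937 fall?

Thursday

Count forward from the earlier date (May 6, 1937) to the later (August 18, 1937):
May 1937: 31 − 6 = 25 days remain.
Then June (30), July (31): 30 + 31 = 61 days.
August 1–18, 1937: 18 days.
Total: 25 + 61 + 18 = 104 days.
104 mod 7 = 6, so 6 days before Wednesday is Thursday.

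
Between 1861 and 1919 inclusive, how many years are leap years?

13

Years divisible by 4: 1864, 1868, …, 1916 — 14 in all.
Of these, 1900 is divisible by 100 but not 400, so not leap.
Leap years: 14 − 1 = 13.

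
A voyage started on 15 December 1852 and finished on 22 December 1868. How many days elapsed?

5851

Day-of-year of December 15, 1852: 350.
Day-of-year of December 22, 1868: 357.
1852 has 366 days, so 366 − 350 = 16 days remain in 1852.
Full years 1853–1867: 12 common + 3 leap = 12×365 + 3×366 = 5478 days.
Total: 16 + 5478 + 357 = 5851 days.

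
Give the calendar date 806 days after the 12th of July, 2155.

the 25th of September, 2157

Count 806 days after July 12, 2155:
Day-of-year of July 12, 2155: 193.
Day-of-year of September 25, 2157: 268.
2155 has 365 days, so 365 − 193 = 172 days remain in 2155.
Full years: 2156: 366. Sum = 366.
Total: 172 + 366 + 268 = 806 days.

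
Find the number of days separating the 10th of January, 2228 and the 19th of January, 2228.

9

Within January 2228: 19 − 10 = 9 days.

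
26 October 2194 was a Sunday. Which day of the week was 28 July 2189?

Count forward from the earlier date (July 28, 2189) to the later (October 26, 2194):
July 28, 2189 → July 28, 2190: 365 days.
July 28, 2190 → July 28, 2191: 365 days.
July 28, 2191 → July 28, 2192: 366 days (2192 is a leap year).
July 28, 2192 → July 28, 2193: 365 days.
July 28, 2193 → July 28, 2194: 365 days.
July 2194: 31 − 28 = 3 days remain.
Then August (31), September (30): 31 + 30 = 61 days.
October 1–26, 2194: 26 days.
Residual: 90 days.
Total: 1916 days.
1916 mod 7 = 5, so 5 days before Sunday is Tuesday.

Tuesday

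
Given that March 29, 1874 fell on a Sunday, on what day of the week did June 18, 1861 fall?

Count forward from the earlier date (June 18, 1861) to the later (March 29, 1874):
Day-of-year of June 18, 1861: 169.
Day-of-year of March 29, 1874: 88.
1861 has 365 days, so 365 − 169 = 196 days remain in 1861.
Full years 1862–1873: 9 common + 3 leap = 9×365 + 3×366 = 4383 days.
Total: 196 + 4383 + 88 = 4667 days.
4667 mod 7 = 5, so 5 days before Sunday is Tuesday.

Tuesday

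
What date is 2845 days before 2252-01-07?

2244-03-24

Count 2845 days before January 7, 2252:
From March 24, 2244 to March 24, 2251: 7 years, of which 1 contains a Feb 29 — 6×365 + 1×366 = 2556 days.
March 2251: 31 − 24 = 7 days remain.
Then 9 full months totalling 275 days.
January 1–7, 2252: 7 days.
Residual: 289 days.
Total: 2845 days.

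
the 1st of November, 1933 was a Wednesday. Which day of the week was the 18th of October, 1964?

Sunday

From November 1, 1933 to November 1, 1963: 30 years, of which 7 contain a Feb 29 — 23×365 + 7×366 = 10957 days.
November 1963: 30 − 1 = 29 days remain.
Then 10 full months totalling 305 days.
October 1–18, 1964: 18 days.
Residual: 352 days.
Total: 11309 days.
11309 mod 7 = 4, so 4 days after Wednesday is Sunday.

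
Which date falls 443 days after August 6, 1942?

October 23, 1943

Count 443 days after August 6, 1942:
August 1942: 31 − 6 = 25 days remain.
Then 13 full months totalling 395 days.
October 1–23, 1943: 23 days.
Total: 25 + 395 + 23 = 443 days.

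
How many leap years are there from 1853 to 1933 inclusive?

Years divisible by 4: 1856, 1860, …, 1932 — 20 in all.
Of these, 1900 is divisible by 100 but not 400, so not leap.
Leap years: 20 − 1 = 19.

19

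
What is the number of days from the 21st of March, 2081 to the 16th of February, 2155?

26994

Day-of-year of March 21, 2081: 80.
Day-of-year of February 16, 2155: 47.
2081 has 365 days, so 365 − 80 = 285 days remain in 2081.
Full years 2082–2154: 56 common + 17 leap = 56×365 + 17×366 = 26662 days.
Total: 285 + 26662 + 47 = 26994 days.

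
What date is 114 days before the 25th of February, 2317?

the 3rd of November, 2316

Count 114 days before February 25, 2317:
November 2316: 30 − 3 = 27 days remain.
Then December (31), January (31): 31 + 31 = 62 days.
February 1–25, 2317: 25 days (2317 is not a leap year).
Total: 27 + 62 + 25 = 114 days.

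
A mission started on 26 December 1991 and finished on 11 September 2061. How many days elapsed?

25462

Day-of-year of December 26, 1991: 360.
Day-of-year of September 11, 2061: 254.
1991 has 365 days, so 365 − 360 = 5 days remain in 1991.
Full years 1992–2060: 51 common + 18 leap = 51×365 + 18×366 = 25203 days.
Total: 5 + 25203 + 254 = 25462 days.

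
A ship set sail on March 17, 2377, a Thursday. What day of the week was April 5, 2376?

Monday

Count forward from the earlier date (April 5, 2376) to the later (March 17, 2377):
April 2376: 30 − 5 = 25 days remain.
Then 10 full months totalling 304 days.
March 1–17, 2377: 17 days.
Total: 25 + 304 + 17 = 346 days.
346 mod 7 = 3, so 3 days before Thursday is Monday.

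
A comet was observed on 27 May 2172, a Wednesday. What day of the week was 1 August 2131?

Wednesday

Count forward from the earlier date (August 1, 2131) to the later (May 27, 2172):
Day-of-year of August 1, 2131: 213.
Day-of-year of May 27, 2172: 148.
2131 has 365 days, so 365 − 213 = 152 days remain in 2131.
Full years 2132–2171: 30 common + 10 leap = 30×365 + 10×366 = 14610 days.
Total: 152 + 14610 + 148 = 14910 days.
14910 is a multiple of 7, so 1 August 2131 falls on the same weekday: Wednesday.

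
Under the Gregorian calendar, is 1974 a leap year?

1974 is not a leap year.

No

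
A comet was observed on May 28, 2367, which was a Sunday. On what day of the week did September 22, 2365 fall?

Wednesday

Count forward from the earlier date (September 22, 2365) to the later (May 28, 2367):
Day-of-year of September 22, 2365: 265.
Day-of-year of May 28, 2367: 148.
2365 has 365 days, so 365 − 265 = 100 days remain in 2365.
Full years: 2366: 365. Sum = 365.
Total: 100 + 365 + 148 = 613 days.
613 mod 7 = 4, so 4 days before Sunday is Wednesday.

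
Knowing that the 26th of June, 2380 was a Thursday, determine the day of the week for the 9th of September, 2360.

Friday

Count forward from the earlier date (September 9, 2360) to the later (June 26, 2380):
Day-of-year of September 9, 2360: 253.
Day-of-year of June 26, 2380: 178.
2360 has 366 days, so 366 − 253 = 113 days remain in 2360.
Full years 2361–2379: 15 common + 4 leap = 15×365 + 4×366 = 6939 days.
Total: 113 + 6939 + 178 = 7230 days.
7230 mod 7 = 6, so 6 days before Thursday is Friday.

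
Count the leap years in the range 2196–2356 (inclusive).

39

Years divisible by 4: 2196, 2200, …, 2356 — 41 in all.
Of these, 2200, 2300 are divisible by 100 but not 400, so not leap.
Leap years: 41 − 2 = 39.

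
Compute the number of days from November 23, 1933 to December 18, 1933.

25

November 1933: 30 − 23 = 7 days remain.
December 1–18, 1933: 18 days.
Total: 7 + 18 = 25 days.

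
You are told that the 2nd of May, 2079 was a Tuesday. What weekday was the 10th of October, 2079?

Tuesday

May 2079: 31 − 2 = 29 days remain.
Then June (30), July (31), August (31), September (30): 30 + 31 + 31 + 30 = 122 days.
October 1–10, 2079: 10 days.
Total: 29 + 122 + 10 = 161 days.
161 is a multiple of 7, so the 10th of October, 2079 falls on the same weekday: Tuesday.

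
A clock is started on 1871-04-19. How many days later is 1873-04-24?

736

April 19, 1871 → April 19, 1872: 366 days (1872 is a leap year).
April 19, 1872 → April 19, 1873: 365 days.
Within April 1873: 24 − 19 = 5 days.
Total: 736 days.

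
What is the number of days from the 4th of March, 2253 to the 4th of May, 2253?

March 2253: 31 − 4 = 27 days remain.
Then April (30): 30 days.
May 1–4, 2253: 4 days.
Total: 27 + 30 + 4 = 61 days.

61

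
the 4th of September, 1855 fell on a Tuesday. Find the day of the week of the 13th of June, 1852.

Count forward from the earlier date (June 13, 1852) to the later (September 4, 1855):
June 13, 1852 → June 13, 1853: 365 days.
June 13, 1853 → June 13, 1854: 365 days.
June 13, 1854 → June 13, 1855: 365 days.
June 1855: 30 − 13 = 17 days remain.
Then July (31), August (31): 31 + 31 = 62 days.
September 1–4, 1855: 4 days.
Residual: 83 days.
Total: 1178 days.
1178 mod 7 = 2, so 2 days before Tuesday is Sunday.

Sunday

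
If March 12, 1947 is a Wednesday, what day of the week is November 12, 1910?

Count forward from the earlier date (November 12, 1910) to the later (March 12, 1947):
From November 12, 1910 to November 12, 1946: 36 years, of which 9 contain a Feb 29 — 27×365 + 9×366 = 13149 days.
November 1946: 30 − 12 = 18 days remain.
Then December (31), January (31), February 1947 (28): 31 + 31 + 28 = 90 days.
March 1–12, 1947: 12 days.
Residual: 120 days.
Total: 13269 days.
13269 mod 7 = 4, so 4 days before Wednesday is Saturday.

Saturday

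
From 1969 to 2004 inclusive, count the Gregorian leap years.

9

Years divisible by 4 in [1969, 2004]: 1972, 1976, 1980, 1984, 1988, 1992, 1996, 2000, 2004.
2000 is divisible by 400, so still leap.
No century exceptions apply. Count: 9.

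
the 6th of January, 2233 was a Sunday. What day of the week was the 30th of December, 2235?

January 2233: 31 − 6 = 25 days remain.
Then 34 full months totalling 1033 days.
December 1–30, 2235: 30 days.
Total: 25 + 1033 + 30 = 1088 days.
1088 mod 7 = 3, so 3 days after Sunday is Wednesday.

Wednesday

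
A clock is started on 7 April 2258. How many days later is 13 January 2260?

Day-of-year of April 7, 2258: 97.
Day-of-year of January 13, 2260: 13.
2258 has 365 days, so 365 − 97 = 268 days remain in 2258.
Full years: 2259: 365. Sum = 365.
Total: 268 + 365 + 13 = 646 days.

646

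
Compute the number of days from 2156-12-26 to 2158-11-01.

675

December 26, 2156 → December 26, 2157: 365 days.
December 2157: 31 − 26 = 5 days remain.
Then 10 full months totalling 304 days.
November 1, 2158: 1 day.
Residual: 310 days.
Total: 675 days.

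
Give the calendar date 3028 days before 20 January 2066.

6 October 2057

Count 3028 days before January 20, 2066:
Day-of-year of October 6, 2057: 279.
Day-of-year of January 20, 2066: 20.
2057 has 365 days, so 365 − 279 = 86 days remain in 2057.
Full years 2058–2065: 6 common + 2 leap = 6×365 + 2×366 = 2922 days.
Total: 86 + 2922 + 20 = 3028 days.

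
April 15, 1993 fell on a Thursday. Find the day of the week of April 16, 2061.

Saturday

Day-of-year of April 15, 1993: 105.
Day-of-year of April 16, 2061: 106.
1993 has 365 days, so 365 − 105 = 260 days remain in 1993.
Full years 1994–2060: 50 common + 17 leap = 50×365 + 17×366 = 24472 days.
Total: 260 + 24472 + 106 = 24838 days.
24838 mod 7 = 2, so 2 days after Thursday is Saturday.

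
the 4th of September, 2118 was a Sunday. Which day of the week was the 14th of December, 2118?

Wednesday

September 2118: 30 − 4 = 26 days remain.
Then October (31), November (30): 31 + 30 = 61 days.
December 1–14, 2118: 14 days.
Total: 26 + 61 + 14 = 101 days.
101 mod 7 = 3, so 3 days after Sunday is Wednesday.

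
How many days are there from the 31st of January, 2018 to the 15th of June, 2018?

135

January 2018: 31 − 31 = 0 days remain.
Then February 2018 (28), March (31), April (30), May (31): 28 + 31 + 30 + 31 = 120 days.
June 1–15, 2018: 15 days.
Total: 0 + 120 + 15 = 135 days.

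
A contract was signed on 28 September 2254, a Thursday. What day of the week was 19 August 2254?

Saturday

Count forward from the earlier date (August 19, 2254) to the later (September 28, 2254):
August 2254: 31 − 19 = 12 days remain.
September 1–28, 2254: 28 days.
Total: 12 + 28 = 40 days.
40 mod 7 = 5, so 5 days before Thursday is Saturday.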